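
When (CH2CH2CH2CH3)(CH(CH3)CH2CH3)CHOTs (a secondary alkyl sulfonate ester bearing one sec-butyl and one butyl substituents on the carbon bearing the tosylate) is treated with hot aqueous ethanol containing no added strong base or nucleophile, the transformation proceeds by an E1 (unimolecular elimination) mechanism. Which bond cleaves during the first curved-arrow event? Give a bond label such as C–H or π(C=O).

C–O

Step 1: Rate-determining heterolysis of the C–O bond gives TsO⁻ and a secondary carbocation.
The bond broken in this step is the C–O bond.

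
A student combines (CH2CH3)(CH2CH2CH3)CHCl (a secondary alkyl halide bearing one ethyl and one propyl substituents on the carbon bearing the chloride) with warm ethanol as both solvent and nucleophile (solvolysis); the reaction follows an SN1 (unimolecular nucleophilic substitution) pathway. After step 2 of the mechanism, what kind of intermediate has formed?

oxonium ion

Step 1: Rate-determining heterolysis of the C–Cl bond gives Cl⁻ and a secondary carbocation.
Step 2: A lone pair on the oxygen of CH3CH2OH attacks the carbocation, forming a new C–O σ-bond and an oxonium ion.
After step 2 the species present is an oxonium ion.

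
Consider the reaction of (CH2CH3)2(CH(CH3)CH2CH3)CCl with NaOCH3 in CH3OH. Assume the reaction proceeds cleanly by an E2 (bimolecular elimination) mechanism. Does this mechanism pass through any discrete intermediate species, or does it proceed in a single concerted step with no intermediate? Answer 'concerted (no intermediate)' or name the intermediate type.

Concerted anti-periplanar elimination: CH3O⁻ abstracts a β-H while Cl⁻ leaves, and the C–H electrons become the new C=C π bond — all in a single transition state.
All bond changes occur in one transition state; no discrete intermediate is formed.

concerted (no intermediate)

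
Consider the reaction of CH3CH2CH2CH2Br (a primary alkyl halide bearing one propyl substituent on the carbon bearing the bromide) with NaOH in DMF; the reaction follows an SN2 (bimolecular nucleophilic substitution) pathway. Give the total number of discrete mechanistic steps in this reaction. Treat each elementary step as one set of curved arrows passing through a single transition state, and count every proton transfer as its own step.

1

Step 1: Backside attack by OH⁻ on the carbon bearing the bromide: the new C–O bond forms as the C–Br bond breaks, with Walden inversion at carbon.
Total: 1 elementary step.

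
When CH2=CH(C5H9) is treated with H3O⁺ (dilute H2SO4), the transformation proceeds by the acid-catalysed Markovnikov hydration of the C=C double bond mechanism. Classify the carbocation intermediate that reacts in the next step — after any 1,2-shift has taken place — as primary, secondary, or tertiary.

tertiary

Step 1: Electrophilic addition begins with the π(C=C) electrons forming a bond to the proton of H3O⁺. Following Markovnikov's rule, the resulting cation is secondary. H2O is released.
Step 2: A 1,2-hydride shift from the adjacent cyclopentyl carbon moves the positive charge from the secondary centre to an adjacent carbon, generating a more stable tertiary carbocation.
The cation rearranges from secondary to tertiary via a 1,2-hydride shift from the adjacent cyclopentyl carbon; the tertiary cation is what reacts next.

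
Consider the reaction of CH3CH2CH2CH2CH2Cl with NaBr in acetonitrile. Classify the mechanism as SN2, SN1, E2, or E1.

SN2

Conditions: a primary substrate with a strong nucleophile in the polar aprotic solvent acetonitrile.
These conditions are the textbook signature of the SN2 pathway.
An unhindered substrate with a strong nucleophile in a polar aprotic solvent favours one-step backside displacement.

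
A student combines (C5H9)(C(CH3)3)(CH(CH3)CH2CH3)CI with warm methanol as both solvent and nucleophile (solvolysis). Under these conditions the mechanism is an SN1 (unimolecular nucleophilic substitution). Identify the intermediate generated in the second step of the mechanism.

Step 1: The C–I bond breaks with both electrons going to the iodide; I⁻ leaves and a tertiary carbocation remains.
Step 2: A lone pair on the oxygen of CH3OH attacks the carbocation, forming a new C–O σ-bond and an oxonium ion.
After step 2 the species present is an oxonium ion.

oxonium ion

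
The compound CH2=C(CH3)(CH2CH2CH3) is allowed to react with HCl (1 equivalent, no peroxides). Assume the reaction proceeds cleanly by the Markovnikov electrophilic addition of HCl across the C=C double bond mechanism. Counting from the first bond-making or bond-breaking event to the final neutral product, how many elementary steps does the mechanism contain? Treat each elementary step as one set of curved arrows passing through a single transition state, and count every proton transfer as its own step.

Step 1: The π electrons of the C=C bond attack a proton of HCl; Markovnikov addition places the new C–H on the less-substituted alkene carbon, so the positive charge ends up on the more-substituted carbon — a tertiary carbocation. The H–Cl bond breaks heterolytically, releasing Cl⁻.
(No 1,2-shift: no single shift to an adjacent carbon would give a more stable cation.)
Step 2: Cl⁻ captures the cation: a lone pair on Cl⁻ fills the empty p orbital, producing the alkyl halide product.
Total: 2 elementary steps.

2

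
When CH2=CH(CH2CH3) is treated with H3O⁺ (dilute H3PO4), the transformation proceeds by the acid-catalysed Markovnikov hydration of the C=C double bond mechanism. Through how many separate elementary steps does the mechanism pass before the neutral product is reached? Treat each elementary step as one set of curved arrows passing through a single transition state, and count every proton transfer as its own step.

Step 1: Protonation of the alkene by H3O⁺: the π bond acts as the nucleophile and picks up H⁺, giving the more stable (Markovnikov) secondary carbocation. H2O is released.
(No 1,2-shift: no single shift to an adjacent carbon would give a more stable cation.)
Step 2: Water acts as the nucleophile: an oxygen lone pair bonds to the cationic carbon, giving an oxonium-ion intermediate.
Step 3: Proton transfer from the O–H of the oxonium ion to H2O completes the catalytic cycle and yields the alcohol.
Total: 3 elementary steps.

3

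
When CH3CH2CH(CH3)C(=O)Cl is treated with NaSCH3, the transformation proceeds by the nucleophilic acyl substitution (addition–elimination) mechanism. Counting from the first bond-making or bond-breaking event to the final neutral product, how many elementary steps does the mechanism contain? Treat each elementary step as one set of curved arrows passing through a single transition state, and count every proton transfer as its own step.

Step 1: Nucleophilic addition of CH3S⁻ to the acyl carbon breaks the π(C=O) bond and yields a tetrahedral, anionic intermediate.
Step 2: An oxygen lone pair re-forms the C=O π bond as the C–Cl σ-bond breaks; Cl⁻ is expelled.
Total: 2 elementary steps.

2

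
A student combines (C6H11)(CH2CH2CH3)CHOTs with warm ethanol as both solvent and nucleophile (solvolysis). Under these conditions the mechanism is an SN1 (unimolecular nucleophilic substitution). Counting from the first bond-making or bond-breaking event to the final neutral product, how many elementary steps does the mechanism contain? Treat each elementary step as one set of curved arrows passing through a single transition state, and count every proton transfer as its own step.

4

Step 1: Rate-determining heterolysis of the C–O bond gives TsO⁻ and a secondary carbocation.
Step 2: A 1,2-hydride shift from the adjacent cyclohexyl carbon moves the positive charge from the secondary centre to an adjacent carbon, generating a more stable tertiary carbocation.
Step 3: CH3CH2OH donates an oxygen lone pair into the empty p orbital of the cation, giving a protonated ether (an oxonium ion).
Step 4: Proton transfer from the O–H of the oxonium ion to a solvent molecule delivers the neutral ether.
Total: 4 elementary steps.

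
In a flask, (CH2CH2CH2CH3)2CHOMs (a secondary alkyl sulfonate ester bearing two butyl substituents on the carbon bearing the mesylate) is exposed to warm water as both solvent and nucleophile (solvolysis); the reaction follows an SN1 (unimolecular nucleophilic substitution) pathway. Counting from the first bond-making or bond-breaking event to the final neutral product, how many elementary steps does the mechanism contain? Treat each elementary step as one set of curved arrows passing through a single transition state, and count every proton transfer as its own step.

3

Step 1: The C–O bond breaks with both electrons going to the mesylate; MsO⁻ leaves and a secondary carbocation remains.
(No 1,2-shift: no single shift to an adjacent carbon would give a more stable cation.)
Step 2: Nucleophilic capture: the oxygen of H2O bonds to the cationic carbon, producing an oxonium-ion intermediate.
Step 3: Deprotonation of the oxonium oxygen by solvent water yields the neutral alcohol.
Total: 3 elementary steps.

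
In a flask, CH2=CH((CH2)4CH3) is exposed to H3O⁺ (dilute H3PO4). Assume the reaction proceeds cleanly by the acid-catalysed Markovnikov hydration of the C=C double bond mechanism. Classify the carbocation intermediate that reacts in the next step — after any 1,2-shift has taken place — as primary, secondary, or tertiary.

secondary

Step 1: Electrophilic addition begins with the π(C=C) electrons forming a bond to the proton of H3O⁺. Following Markovnikov's rule, the resulting cation is secondary. H2O is released.
No single 1,2-shift to an adjacent carbon would give a more-substituted cation, so no rearrangement occurs.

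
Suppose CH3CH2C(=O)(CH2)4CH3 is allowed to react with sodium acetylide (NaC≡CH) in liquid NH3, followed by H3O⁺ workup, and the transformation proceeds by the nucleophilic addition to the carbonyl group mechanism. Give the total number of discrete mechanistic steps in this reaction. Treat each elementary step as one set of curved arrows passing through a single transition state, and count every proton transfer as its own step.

Step 1: A lone pair / filled orbital on HC≡C⁻ attacks the electrophilic carbonyl carbon; the π(C=O) electrons shift onto oxygen, producing a tetrahedral alkoxide intermediate.
Step 2: The alkoxide picks up a proton during H3O⁺ workup to yield a propargyl alcohol.
Total: 2 elementary steps.

2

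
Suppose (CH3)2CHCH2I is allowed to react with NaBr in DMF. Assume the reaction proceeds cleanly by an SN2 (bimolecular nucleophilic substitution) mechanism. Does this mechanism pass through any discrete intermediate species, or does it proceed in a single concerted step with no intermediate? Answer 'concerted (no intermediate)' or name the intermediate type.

concerted (no intermediate)

The bromide nucleophile donates a lone pair from Br to the α-carbon in a backside attack; simultaneously the C–I σ-bond breaks and both of its electrons leave with I⁻. One concerted step with inversion of configuration.
All bond changes occur in one transition state; no discrete intermediate is formed.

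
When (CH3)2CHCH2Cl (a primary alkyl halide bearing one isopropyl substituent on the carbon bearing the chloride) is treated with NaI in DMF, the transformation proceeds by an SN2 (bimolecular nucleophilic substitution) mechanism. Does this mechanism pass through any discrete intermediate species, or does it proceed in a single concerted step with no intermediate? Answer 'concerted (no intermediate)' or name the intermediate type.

concerted (no intermediate)

I⁻ attacks the back face of the α-carbon while Cl⁻ departs with the C–Cl bonding pair — a single concerted displacement through a pentacoordinate transition state.
All bond changes occur in one transition state; no discrete intermediate is formed.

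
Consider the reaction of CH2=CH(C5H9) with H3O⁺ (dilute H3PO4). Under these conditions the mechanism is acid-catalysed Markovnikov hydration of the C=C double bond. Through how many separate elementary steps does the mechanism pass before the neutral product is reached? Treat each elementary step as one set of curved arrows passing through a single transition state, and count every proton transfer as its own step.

4

Step 1: The π electrons of the C=C bond attack a proton of H3O⁺; Markovnikov addition places the new C–H on the less-substituted alkene carbon, so the positive charge ends up on the more-substituted carbon — a secondary carbocation. H2O is released.
Step 2: A hydride (H with its bonding pair) migrates from the adjacent cyclopentyl carbon to the cationic centre — a 1,2-hydride shift — upgrading the secondary cation to a tertiary one.
Step 3: Nucleophilic capture of the cation by H2O produces the protonated alcohol (an oxonium ion).
Step 4: Proton transfer from the O–H of the oxonium ion to H2O completes the catalytic cycle and yields the alcohol.
Total: 4 elementary steps.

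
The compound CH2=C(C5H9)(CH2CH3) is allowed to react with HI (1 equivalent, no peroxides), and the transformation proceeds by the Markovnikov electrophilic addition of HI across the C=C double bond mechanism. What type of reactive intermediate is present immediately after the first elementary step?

tertiary carbocation

Step 1: Electrophilic addition begins with the π(C=C) electrons forming a bond to the proton of HI. Following Markovnikov's rule, the resulting cation is tertiary. The H–I bond breaks heterolytically, releasing I⁻.
After step 1 the species present is a tertiary carbocation.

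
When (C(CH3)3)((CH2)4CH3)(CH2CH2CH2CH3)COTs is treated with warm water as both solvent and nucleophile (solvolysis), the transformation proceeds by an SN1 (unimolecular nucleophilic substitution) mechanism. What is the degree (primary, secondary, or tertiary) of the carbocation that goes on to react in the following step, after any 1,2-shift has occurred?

Step 1: The C–O bond breaks with both electrons going to the tosylate; TsO⁻ leaves and a tertiary carbocation remains.
No single 1,2-shift to an adjacent carbon would give a more-substituted cation, so no rearrangement occurs.

tertiary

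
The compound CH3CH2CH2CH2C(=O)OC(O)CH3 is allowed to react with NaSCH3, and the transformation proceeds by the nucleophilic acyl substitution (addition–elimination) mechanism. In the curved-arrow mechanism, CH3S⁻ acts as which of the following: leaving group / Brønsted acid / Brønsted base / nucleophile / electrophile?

nucleophile

Step 1: CH3S⁻ adds to the carbonyl carbon; the C=O π electrons shift onto oxygen and a tetrahedral alkoxide intermediate forms.
CH3S⁻ donates an electron pair to form a new σ-bond to carbon — it is the nucleophile.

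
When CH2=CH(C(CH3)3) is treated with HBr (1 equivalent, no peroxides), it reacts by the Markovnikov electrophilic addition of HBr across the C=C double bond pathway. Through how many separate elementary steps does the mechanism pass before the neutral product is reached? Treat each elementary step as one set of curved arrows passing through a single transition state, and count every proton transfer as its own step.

3

Step 1: Protonation of the alkene by HBr: the π bond acts as the nucleophile and picks up H⁺, giving the more stable (Markovnikov) secondary carbocation. The H–Br bond breaks heterolytically, releasing Br⁻.
Step 2: A 1,2-methyl shift from the adjacent tert-butyl carbon moves the positive charge from the secondary centre to an adjacent carbon, generating a more stable tertiary carbocation.
Step 3: Nucleophilic attack by Br⁻ on the carbocation completes the addition, giving R–Br.
Total: 3 elementary steps.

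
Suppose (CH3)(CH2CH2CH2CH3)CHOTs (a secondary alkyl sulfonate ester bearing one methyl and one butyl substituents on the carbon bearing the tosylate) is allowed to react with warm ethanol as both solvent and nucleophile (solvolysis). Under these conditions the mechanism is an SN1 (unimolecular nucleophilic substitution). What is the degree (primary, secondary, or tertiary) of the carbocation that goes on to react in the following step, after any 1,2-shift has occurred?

secondary

Step 1: Ionisation: the C–O σ-bond cleaves heterolytically; both bonding electrons depart with TsO⁻, leaving a secondary carbocation at the α-carbon.
No single 1,2-shift to an adjacent carbon would give a more-substituted cation, so no rearrangement occurs.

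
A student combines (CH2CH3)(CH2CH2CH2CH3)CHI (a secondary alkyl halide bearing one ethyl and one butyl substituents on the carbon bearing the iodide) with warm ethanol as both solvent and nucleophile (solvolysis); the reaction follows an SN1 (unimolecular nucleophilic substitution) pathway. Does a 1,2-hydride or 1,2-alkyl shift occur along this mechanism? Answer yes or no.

The first-formed carbocation is secondary.
No single 1,2-shift to an adjacent carbon would produce a more-substituted cation than the one already present, so no rearrangement occurs.

no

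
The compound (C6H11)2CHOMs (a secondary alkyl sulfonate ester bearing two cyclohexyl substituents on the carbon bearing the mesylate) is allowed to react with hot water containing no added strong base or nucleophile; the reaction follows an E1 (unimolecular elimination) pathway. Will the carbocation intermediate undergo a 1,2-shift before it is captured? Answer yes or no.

The first-formed carbocation is secondary.
The adjacent cyclohexyl carbon already bears 2 other carbon substituents and has a hydrogen to migrate; after a 1,2-hydride shift from that carbon the positive charge sits on a tertiary centre.
Tertiary is more stable than secondary, so the shift occurs.

yes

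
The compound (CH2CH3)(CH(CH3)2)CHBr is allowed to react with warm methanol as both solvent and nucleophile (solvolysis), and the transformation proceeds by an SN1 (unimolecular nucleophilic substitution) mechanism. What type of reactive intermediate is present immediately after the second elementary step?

tertiary carbocation

Step 1: Rate-determining heterolysis of the C–Br bond gives Br⁻ and a secondary carbocation.
Step 2: A hydride (H with its bonding pair) migrates from the adjacent isopropyl carbon to the cationic centre — a 1,2-hydride shift — upgrading the secondary cation to a tertiary one.
After step 2 the species present is a tertiary carbocation.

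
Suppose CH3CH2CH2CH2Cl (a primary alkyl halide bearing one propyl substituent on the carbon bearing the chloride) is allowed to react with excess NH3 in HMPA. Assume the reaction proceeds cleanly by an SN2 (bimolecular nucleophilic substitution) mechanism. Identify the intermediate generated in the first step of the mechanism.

ammonium ion

Step 1: A lone pair on the N of NH3 attacks the α-carbon from the back side while the C–Cl bond breaks; both bonding electrons leave with Cl⁻. The product of this concerted step is an alkylammonium ion.
After step 1 the species present is an ammonium ion.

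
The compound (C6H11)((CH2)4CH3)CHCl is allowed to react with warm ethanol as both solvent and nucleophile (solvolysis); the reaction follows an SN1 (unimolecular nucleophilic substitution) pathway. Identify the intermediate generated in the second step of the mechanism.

Step 1: Ionisation: the C–Cl σ-bond cleaves heterolytically; both bonding electrons depart with Cl⁻, leaving a secondary carbocation at the α-carbon.
Step 2: Carbocation rearrangement: a 1,2-hydride shift from the adjacent cyclohexyl carbon converts the initially-formed secondary cation into the more stable tertiary cation.
After step 2 the species present is a tertiary carbocation.

tertiary carbocation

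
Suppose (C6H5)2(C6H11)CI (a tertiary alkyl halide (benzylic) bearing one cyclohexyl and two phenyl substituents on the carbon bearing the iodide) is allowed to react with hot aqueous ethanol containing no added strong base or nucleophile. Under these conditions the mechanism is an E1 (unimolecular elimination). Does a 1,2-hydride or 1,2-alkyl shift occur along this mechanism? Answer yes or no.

The first-formed carbocation is tertiary.
No single 1,2-shift to an adjacent carbon would produce a more-substituted cation than the one already present, so no rearrangement occurs.

no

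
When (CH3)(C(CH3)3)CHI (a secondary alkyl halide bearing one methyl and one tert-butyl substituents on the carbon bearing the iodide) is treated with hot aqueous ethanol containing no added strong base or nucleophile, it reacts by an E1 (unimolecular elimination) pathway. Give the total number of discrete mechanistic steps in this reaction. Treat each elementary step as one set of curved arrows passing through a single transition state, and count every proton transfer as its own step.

3

Step 1: Rate-determining heterolysis of the C–I bond gives I⁻ and a secondary carbocation.
Step 2: Carbocation rearrangement: a 1,2-methyl shift from the adjacent tert-butyl carbon converts the initially-formed secondary cation into the more stable tertiary cation.
Step 3: Loss of a β-proton to a water (or ethanol) molecule of the solvent: the C–H bonding pair collapses toward the cationic carbon to form the C=C π bond, yielding the alkene.
Total: 3 elementary steps.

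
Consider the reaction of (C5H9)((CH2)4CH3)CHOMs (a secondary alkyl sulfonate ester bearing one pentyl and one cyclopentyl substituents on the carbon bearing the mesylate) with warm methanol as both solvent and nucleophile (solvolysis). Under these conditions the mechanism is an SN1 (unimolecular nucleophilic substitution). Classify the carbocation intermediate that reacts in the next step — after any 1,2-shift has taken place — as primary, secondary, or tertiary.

Step 1: Ionisation: the C–O σ-bond cleaves heterolytically; both bonding electrons depart with MsO⁻, leaving a secondary carbocation at the α-carbon.
Step 2: Carbocation rearrangement: a 1,2-hydride shift from the adjacent cyclopentyl carbon converts the initially-formed secondary cation into the more stable tertiary cation.
The cation rearranges from secondary to tertiary via a 1,2-hydride shift from the adjacent cyclopentyl carbon; the tertiary cation is what reacts next.

tertiary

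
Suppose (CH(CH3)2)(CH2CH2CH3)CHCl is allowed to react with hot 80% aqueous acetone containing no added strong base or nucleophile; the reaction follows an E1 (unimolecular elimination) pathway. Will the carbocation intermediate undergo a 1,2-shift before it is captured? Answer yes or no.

yes

The first-formed carbocation is secondary.
The adjacent isopropyl carbon already bears 2 other carbon substituents and has a hydrogen to migrate; after a 1,2-hydride shift from that carbon the positive charge sits on a tertiary centre.
Tertiary is more stable than secondary, so the shift occurs.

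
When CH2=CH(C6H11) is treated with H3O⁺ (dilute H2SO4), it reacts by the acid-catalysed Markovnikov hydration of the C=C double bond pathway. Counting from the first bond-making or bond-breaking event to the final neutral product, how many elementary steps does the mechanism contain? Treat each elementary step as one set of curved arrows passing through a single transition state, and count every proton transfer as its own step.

4

Step 1: Electrophilic addition begins with the π(C=C) electrons forming a bond to the proton of H3O⁺. Following Markovnikov's rule, the resulting cation is secondary. H2O is released.
Step 2: A 1,2-hydride shift from the adjacent cyclohexyl carbon moves the positive charge from the secondary centre to an adjacent carbon, generating a more stable tertiary carbocation.
Step 3: Nucleophilic capture of the cation by H2O produces the protonated alcohol (an oxonium ion).
Step 4: Proton transfer from the O–H of the oxonium ion to H2O completes the catalytic cycle and yields the alcohol.
Total: 4 elementary steps.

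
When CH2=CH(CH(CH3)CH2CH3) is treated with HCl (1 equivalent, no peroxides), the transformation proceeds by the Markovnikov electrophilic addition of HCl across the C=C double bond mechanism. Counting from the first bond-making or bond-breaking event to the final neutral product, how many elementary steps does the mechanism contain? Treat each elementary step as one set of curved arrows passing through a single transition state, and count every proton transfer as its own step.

Step 1: Electrophilic addition begins with the π(C=C) electrons forming a bond to the proton of HCl. Following Markovnikov's rule, the resulting cation is secondary. The H–Cl bond breaks heterolytically, releasing Cl⁻.
Step 2: Carbocation rearrangement: a 1,2-hydride shift from the adjacent sec-butyl carbon converts the initially-formed secondary cation into the more stable tertiary cation.
Step 3: Nucleophilic attack by Cl⁻ on the carbocation completes the addition, giving R–Cl.
Total: 3 elementary steps.

3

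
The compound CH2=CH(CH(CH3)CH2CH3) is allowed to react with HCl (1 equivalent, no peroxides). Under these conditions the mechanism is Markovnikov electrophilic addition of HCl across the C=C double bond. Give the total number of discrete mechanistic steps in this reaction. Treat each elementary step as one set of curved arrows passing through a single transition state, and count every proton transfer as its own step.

Step 1: The π electrons of the C=C bond attack a proton of HCl; Markovnikov addition places the new C–H on the less-substituted alkene carbon, so the positive charge ends up on the more-substituted carbon — a secondary carbocation. The H–Cl bond breaks heterolytically, releasing Cl⁻.
Step 2: A hydride (H with its bonding pair) migrates from the adjacent sec-butyl carbon to the cationic centre — a 1,2-hydride shift — upgrading the secondary cation to a tertiary one.
Step 3: Cl⁻ captures the cation: a lone pair on Cl⁻ fills the empty p orbital, producing the alkyl halide product.
Total: 3 elementary steps.

3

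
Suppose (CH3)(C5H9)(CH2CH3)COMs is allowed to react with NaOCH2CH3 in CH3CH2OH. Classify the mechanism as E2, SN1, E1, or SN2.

Conditions: a strong base with a tertiary substrate bearing a β-hydrogen.
These conditions are the textbook signature of the E2 pathway.
A strong (often hindered) base removes a β-H in concert with loss of the leaving group — bimolecular elimination.

E2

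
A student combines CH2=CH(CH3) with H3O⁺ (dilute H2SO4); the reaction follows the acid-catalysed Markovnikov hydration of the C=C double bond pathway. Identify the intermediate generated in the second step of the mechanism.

Step 1: The π electrons of the C=C bond attack a proton of H3O⁺; Markovnikov addition places the new C–H on the less-substituted alkene carbon, so the positive charge ends up on the more-substituted carbon — a secondary carbocation. H2O is released.
Step 2: A lone pair on the oxygen of H2O attacks the carbocation, forming a C–O bond and an oxonium ion (a protonated alcohol).
After step 2 the species present is an oxonium ion.

oxonium ion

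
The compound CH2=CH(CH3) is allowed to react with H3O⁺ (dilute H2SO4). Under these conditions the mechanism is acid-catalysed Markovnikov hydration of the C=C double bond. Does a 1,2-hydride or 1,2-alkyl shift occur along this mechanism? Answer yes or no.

The first-formed carbocation is secondary.
No single 1,2-shift to an adjacent carbon would produce a more-substituted cation than the one already present, so no rearrangement occurs.

no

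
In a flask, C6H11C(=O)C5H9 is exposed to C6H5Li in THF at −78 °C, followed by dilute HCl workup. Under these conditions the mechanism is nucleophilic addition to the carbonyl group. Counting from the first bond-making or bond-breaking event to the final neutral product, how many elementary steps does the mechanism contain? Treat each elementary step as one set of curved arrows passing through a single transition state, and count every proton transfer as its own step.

2

Step 1: Nucleophilic addition: the carbanion-like carbon of C6H5Li adds to the carbonyl carbon, pushing the π(C=O) electron pair onto oxygen and giving a tetrahedral alkoxide.
Step 2: On dilute HCl workup the alkoxide oxygen is protonated, giving an alcohol.
Total: 2 elementary steps.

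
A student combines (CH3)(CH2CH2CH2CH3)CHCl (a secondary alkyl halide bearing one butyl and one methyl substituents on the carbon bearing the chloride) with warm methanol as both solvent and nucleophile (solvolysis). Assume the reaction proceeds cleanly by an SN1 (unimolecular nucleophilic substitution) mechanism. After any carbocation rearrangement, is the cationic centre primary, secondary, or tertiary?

Step 1: Unassisted departure of Cl⁻ (taking the C–Cl bonding pair) generates a secondary carbocation.
No single 1,2-shift to an adjacent carbon would give a more-substituted cation, so no rearrangement occurs.

secondary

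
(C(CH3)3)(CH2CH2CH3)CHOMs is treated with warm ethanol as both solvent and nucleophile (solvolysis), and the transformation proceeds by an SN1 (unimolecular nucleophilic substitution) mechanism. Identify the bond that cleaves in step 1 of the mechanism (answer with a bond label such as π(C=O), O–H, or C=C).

C–O

Step 1: The C–O bond breaks with both electrons going to the mesylate; MsO⁻ leaves and a secondary carbocation remains.
The bond broken in this step is the C–O bond.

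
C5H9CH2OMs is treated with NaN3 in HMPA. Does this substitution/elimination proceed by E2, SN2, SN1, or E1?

Conditions: a primary substrate with a strong nucleophile in the polar aprotic solvent HMPA.
These conditions are the textbook signature of the SN2 pathway.
An unhindered substrate with a strong nucleophile in a polar aprotic solvent favours one-step backside displacement.

SN2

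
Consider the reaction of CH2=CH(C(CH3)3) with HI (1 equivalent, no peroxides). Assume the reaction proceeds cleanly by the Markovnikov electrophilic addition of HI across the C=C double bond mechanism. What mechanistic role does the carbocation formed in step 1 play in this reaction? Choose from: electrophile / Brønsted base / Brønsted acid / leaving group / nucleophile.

Step 3: Nucleophilic attack by I⁻ on the carbocation completes the addition, giving R–I.
The carbocation formed in step 1 accepts an electron pair into an empty or π* orbital — it is the electrophile.

electrophile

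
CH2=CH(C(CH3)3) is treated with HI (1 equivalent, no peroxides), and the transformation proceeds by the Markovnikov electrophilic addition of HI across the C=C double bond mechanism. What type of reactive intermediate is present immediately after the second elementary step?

tertiary carbocation

Step 1: Protonation of the alkene by HI: the π bond acts as the nucleophile and picks up H⁺, giving the more stable (Markovnikov) secondary carbocation. The H–I bond breaks heterolytically, releasing I⁻.
Step 2: A methyl group with its bonding pair migrates from the adjacent tert-butyl carbon to the cationic centre — a 1,2-methyl shift — upgrading the secondary cation to a tertiary one.
After step 2 the species present is a tertiary carbocation.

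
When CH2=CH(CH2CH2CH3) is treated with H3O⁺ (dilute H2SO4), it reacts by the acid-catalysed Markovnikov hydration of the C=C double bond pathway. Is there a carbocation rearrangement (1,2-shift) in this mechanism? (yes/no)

no

The first-formed carbocation is secondary.
No single 1,2-shift to an adjacent carbon would produce a more-substituted cation than the one already present, so no rearrangement occurs.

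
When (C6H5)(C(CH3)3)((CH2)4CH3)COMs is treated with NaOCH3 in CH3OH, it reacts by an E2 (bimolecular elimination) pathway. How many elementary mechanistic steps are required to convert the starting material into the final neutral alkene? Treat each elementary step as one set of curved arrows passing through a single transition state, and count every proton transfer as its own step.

Step 1: Concerted anti-periplanar elimination: CH3O⁻ abstracts a β-H while MsO⁻ leaves, and the C–H electrons become the new C=C π bond — all in a single transition state.
Total: 1 elementary step.

1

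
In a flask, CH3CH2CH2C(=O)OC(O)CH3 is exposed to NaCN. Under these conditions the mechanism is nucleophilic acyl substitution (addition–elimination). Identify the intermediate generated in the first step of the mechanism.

Step 1: A lone pair on the C of CN⁻ attacks the electrophilic acyl carbon; the π(C=O) electrons move onto oxygen, giving a tetrahedral intermediate.
After step 1 the species present is a tetrahedral intermediate.

tetrahedral intermediate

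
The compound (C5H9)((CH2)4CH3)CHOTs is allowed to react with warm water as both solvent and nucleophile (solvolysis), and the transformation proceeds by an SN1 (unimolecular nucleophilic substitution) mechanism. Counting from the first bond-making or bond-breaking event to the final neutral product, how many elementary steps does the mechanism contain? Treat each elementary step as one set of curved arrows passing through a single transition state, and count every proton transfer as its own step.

4

Step 1: Unassisted departure of TsO⁻ (taking the C–O bonding pair) generates a secondary carbocation.
Step 2: A hydride (H with its bonding pair) migrates from the adjacent cyclopentyl carbon to the cationic centre — a 1,2-hydride shift — upgrading the secondary cation to a tertiary one.
Step 3: A lone pair on the oxygen of H2O attacks the carbocation, forming a new C–O σ-bond and an oxonium ion.
Step 4: Deprotonation of the oxonium oxygen by solvent water yields the neutral alcohol.
Total: 4 elementary steps.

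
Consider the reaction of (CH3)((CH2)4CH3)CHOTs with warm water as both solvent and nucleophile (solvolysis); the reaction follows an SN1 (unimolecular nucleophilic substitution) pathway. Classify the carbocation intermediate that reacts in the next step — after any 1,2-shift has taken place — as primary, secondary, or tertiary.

secondary

Step 1: Rate-determining heterolysis of the C–O bond gives TsO⁻ and a secondary carbocation.
No single 1,2-shift to an adjacent carbon would give a more-substituted cation, so no rearrangement occurs.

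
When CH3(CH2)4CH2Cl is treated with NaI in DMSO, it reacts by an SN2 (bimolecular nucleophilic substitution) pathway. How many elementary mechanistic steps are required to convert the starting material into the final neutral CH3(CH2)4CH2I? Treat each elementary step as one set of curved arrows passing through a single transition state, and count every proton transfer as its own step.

1

Step 1: Backside attack by I⁻ on the carbon bearing the chloride: the new C–I bond forms as the C–Cl bond breaks, with Walden inversion at carbon.
Total: 1 elementary step.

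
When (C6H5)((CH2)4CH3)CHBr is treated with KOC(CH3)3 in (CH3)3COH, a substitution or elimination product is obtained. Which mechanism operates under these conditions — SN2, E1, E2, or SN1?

Conditions: a strong/bulky base with a secondary substrate bearing a β-hydrogen.
These conditions are the textbook signature of the E2 pathway.
A strong (often hindered) base removes a β-H in concert with loss of the leaving group — bimolecular elimination.

E2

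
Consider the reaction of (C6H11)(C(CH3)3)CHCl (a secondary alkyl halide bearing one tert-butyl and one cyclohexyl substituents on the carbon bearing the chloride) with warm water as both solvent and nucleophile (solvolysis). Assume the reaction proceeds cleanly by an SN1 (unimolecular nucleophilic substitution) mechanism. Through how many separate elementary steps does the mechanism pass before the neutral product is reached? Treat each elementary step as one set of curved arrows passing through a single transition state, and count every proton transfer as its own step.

Step 1: Unassisted departure of Cl⁻ (taking the C–Cl bonding pair) generates a secondary carbocation.
Step 2: Carbocation rearrangement: a 1,2-hydride shift from the adjacent cyclohexyl carbon converts the initially-formed secondary cation into the more stable tertiary cation.
Step 3: Nucleophilic capture: the oxygen of H2O bonds to the cationic carbon, producing an oxonium-ion intermediate.
Step 4: A second solvent molecule removes the proton on oxygen, giving the neutral alcohol product.
Total: 4 elementary steps.

4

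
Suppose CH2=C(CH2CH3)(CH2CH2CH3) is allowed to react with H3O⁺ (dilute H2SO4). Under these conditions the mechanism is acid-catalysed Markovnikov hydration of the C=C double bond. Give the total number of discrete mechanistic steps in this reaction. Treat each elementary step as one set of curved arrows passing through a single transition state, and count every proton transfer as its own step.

3

Step 1: Protonation of the alkene by H3O⁺: the π bond acts as the nucleophile and picks up H⁺, giving the more stable (Markovnikov) tertiary carbocation. H2O is released.
(No 1,2-shift: no single shift to an adjacent carbon would give a more stable cation.)
Step 2: A lone pair on the oxygen of H2O attacks the carbocation, forming a C–O bond and an oxonium ion (a protonated alcohol).
Step 3: H2O removes a proton from the oxonium oxygen, regenerating H3O⁺ and giving the neutral alcohol.
Total: 3 elementary steps.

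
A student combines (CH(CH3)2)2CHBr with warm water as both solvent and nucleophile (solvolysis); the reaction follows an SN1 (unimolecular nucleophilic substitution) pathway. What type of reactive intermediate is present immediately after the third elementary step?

oxonium ion

Step 1: Ionisation: the C–Br σ-bond cleaves heterolytically; both bonding electrons depart with Br⁻, leaving a secondary carbocation at the α-carbon.
Step 2: Carbocation rearrangement: a 1,2-hydride shift from the adjacent isopropyl carbon converts the initially-formed secondary cation into the more stable tertiary cation.
Step 3: A lone pair on the oxygen of H2O attacks the carbocation, forming a new C–O σ-bond and an oxonium ion.
After step 3 the species present is an oxonium ion.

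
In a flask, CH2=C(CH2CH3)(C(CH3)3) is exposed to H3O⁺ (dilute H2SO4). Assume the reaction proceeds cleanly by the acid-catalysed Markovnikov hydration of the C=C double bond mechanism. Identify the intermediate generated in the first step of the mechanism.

tertiary carbocation

Step 1: Electrophilic addition begins with the π(C=C) electrons forming a bond to the proton of H3O⁺. Following Markovnikov's rule, the resulting cation is tertiary. H2O is released.
After step 1 the species present is a tertiary carbocation.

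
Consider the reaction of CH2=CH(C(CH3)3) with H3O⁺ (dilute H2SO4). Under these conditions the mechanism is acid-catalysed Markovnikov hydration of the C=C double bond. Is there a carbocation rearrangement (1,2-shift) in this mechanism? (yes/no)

yes

The first-formed carbocation is secondary.
The adjacent tert-butyl carbon has no hydrogen but bears methyl groups; migration of one methyl with its bonding pair (a 1,2-methyl shift) places the charge on a tertiary centre.
Tertiary is more stable than secondary, so the shift occurs.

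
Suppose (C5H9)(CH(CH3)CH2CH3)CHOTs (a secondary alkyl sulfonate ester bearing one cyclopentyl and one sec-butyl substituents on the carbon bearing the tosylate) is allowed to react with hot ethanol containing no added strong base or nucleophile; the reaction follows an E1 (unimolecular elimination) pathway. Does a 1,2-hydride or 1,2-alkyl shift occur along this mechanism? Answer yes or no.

The first-formed carbocation is secondary.
The adjacent cyclopentyl carbon already bears 2 other carbon substituents and has a hydrogen to migrate; after a 1,2-hydride shift from that carbon the positive charge sits on a tertiary centre.
Tertiary is more stable than secondary, so the shift occurs.

yes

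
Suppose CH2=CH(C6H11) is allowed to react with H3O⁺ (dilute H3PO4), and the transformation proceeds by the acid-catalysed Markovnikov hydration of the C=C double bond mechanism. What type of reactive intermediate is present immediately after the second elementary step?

tertiary carbocation

Step 1: Electrophilic addition begins with the π(C=C) electrons forming a bond to the proton of H3O⁺. Following Markovnikov's rule, the resulting cation is secondary. H2O is released.
Step 2: A 1,2-hydride shift from the adjacent cyclohexyl carbon moves the positive charge from the secondary centre to an adjacent carbon, generating a more stable tertiary carbocation.
After step 2 the species present is a tertiary carbocation.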